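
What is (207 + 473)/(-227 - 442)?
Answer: -680/669 ≈ -1.0164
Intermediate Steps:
(207 + 473)/(-227 - 442) = 680/(-669) = 680*(-1/669) = -680/669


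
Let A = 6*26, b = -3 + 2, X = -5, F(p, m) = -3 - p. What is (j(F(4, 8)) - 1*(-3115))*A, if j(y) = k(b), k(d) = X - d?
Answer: 485316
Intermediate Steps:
b = -1
A = 156
k(d) = -5 - d
j(y) = -4 (j(y) = -5 - 1*(-1) = -5 + 1 = -4)
(j(F(4, 8)) - 1*(-3115))*A = (-4 - 1*(-3115))*156 = (-4 + 3115)*156 = 3111*156 = 485316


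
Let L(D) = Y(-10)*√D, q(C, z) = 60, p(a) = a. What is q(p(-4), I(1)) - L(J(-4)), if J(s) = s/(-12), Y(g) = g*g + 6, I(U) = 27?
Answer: 60 - 106*√3/3 ≈ -1.1991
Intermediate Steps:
Y(g) = 6 + g² (Y(g) = g² + 6 = 6 + g²)
J(s) = -s/12 (J(s) = s*(-1/12) = -s/12)
L(D) = 106*√D (L(D) = (6 + (-10)²)*√D = (6 + 100)*√D = 106*√D)
q(p(-4), I(1)) - L(J(-4)) = 60 - 106*√(-1/12*(-4)) = 60 - 106*√(⅓) = 60 - 106*√3/3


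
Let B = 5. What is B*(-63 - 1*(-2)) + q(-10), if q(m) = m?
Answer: -315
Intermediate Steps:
B*(-63 - 1*(-2)) + q(-10) = 5*(-63 - 1*(-2)) - 10 = 5*(-63 + 2) - 10 = 5*(-61) - 10 = -305 - 10 = -315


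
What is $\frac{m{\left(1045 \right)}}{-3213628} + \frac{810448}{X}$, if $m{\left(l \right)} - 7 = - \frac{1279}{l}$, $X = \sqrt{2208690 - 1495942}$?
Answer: $- \frac{1509}{839560315} + \frac{405224 \sqrt{178187}}{178187} \approx 959.97$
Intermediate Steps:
$X = 2 \sqrt{178187}$ ($X = \sqrt{712748} = 2 \sqrt{178187} \approx 844.24$)
$m{\left(l \right)} = 7 - \frac{1279}{l}$
$\frac{m{\left(1045 \right)}}{-3213628} + \frac{810448}{X} = \frac{7 - \frac{1279}{1045}}{-3213628} + \frac{810448}{2 \sqrt{178187}} = \left(7 - \frac{1279}{1045}\right) \left(- \frac{1}{3213628}\right) + 810448 \frac{\sqrt{178187}}{356374} = \left(7 - \frac{1279}{1045}\right) \left(- \frac{1}{3213628}\right) + \frac{405224 \sqrt{178187}}{178187} = \frac{6036}{1045} \left(- \frac{1}{3213628}\right) + \frac{405224 \sqrt{178187}}{178187} = - \frac{1509}{839560315} + \frac{405224 \sqrt{178187}}{178187}$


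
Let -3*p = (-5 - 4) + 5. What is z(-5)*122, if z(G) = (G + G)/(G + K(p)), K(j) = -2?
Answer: 1220/7 ≈ 174.29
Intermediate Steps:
p = 4/3 (p = -((-5 - 4) + 5)/3 = -(-9 + 5)/3 = -⅓*(-4) = 4/3 ≈ 1.3333)
z(G) = 2*G/(-2 + G) (z(G) = (G + G)/(G - 2) = (2*G)/(-2 + G) = 2*G/(-2 + G))
z(-5)*122 = (2*(-5)/(-2 - 5))*122 = (2*(-5)/(-7))*122 = (2*(-5)*(-⅐))*122 = (10/7)*122 = 1220/7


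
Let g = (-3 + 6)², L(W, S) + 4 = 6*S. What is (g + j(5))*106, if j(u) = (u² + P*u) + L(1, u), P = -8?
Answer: 2120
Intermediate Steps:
L(W, S) = -4 + 6*S
g = 9 (g = 3² = 9)
j(u) = -4 + u² - 2*u (j(u) = (u² - 8*u) + (-4 + 6*u) = -4 + u² - 2*u)
(g + j(5))*106 = (9 + (-4 + 5² - 2*5))*106 = (9 + (-4 + 25 - 10))*106 = (9 + 11)*106 = 20*106 = 2120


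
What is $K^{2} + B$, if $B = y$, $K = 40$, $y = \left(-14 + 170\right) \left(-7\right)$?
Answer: $508$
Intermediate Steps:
$y = -1092$ ($y = 156 \left(-7\right) = -1092$)
$B = -1092$
$K^{2} + B = 40^{2} - 1092 = 1600 - 1092 = 508$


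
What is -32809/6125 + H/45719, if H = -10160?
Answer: -223174953/40004125 ≈ -5.5788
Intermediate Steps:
-32809/6125 + H/45719 = -32809/6125 - 10160/45719 = -32809*1/6125 - 10160*1/45719 = -4687/875 - 10160/45719 = -223174953/40004125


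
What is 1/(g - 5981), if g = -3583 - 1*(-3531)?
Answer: -1/6033 ≈ -0.00016575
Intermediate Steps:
g = -52 (g = -3583 + 3531 = -52)
1/(g - 5981) = 1/(-52 - 5981) = 1/(-6033) = -1/6033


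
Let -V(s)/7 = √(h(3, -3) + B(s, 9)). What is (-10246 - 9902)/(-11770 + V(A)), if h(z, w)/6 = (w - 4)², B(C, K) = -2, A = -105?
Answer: 9880915/5771608 - 11753*√73/5771608 ≈ 1.6946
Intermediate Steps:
h(z, w) = 6*(-4 + w)² (h(z, w) = 6*(w - 4)² = 6*(-4 + w)²)
V(s) = -14*√73 (V(s) = -7*√(6*(-4 - 3)² - 2) = -7*√(6*(-7)² - 2) = -7*√(6*49 - 2) = -7*√(294 - 2) = -14*√73)
(-10246 - 9902)/(-11770 + V(A)) = (-10246 - 9902)/(-11770 - 14*√73) = -20148/(-11770 - 14*√73)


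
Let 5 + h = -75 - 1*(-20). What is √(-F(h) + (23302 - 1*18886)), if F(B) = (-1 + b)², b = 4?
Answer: √4407 ≈ 66.385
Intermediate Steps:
h = -60 (h = -5 + (-75 - 1*(-20)) = -5 + (-75 + 20) = -5 - 55 = -60)
F(B) = 9 (F(B) = (-1 + 4)² = 3² = 9)
√(-F(h) + (23302 - 1*18886)) = √(-1*9 + (23302 - 1*18886)) = √(-9 + (23302 - 18886)) = √(-9 + 4416) = √4407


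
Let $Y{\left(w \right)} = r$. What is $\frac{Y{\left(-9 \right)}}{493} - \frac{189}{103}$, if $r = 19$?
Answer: $- \frac{91220}{50779} \approx -1.7964$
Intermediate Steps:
$Y{\left(w \right)} = 19$
$\frac{Y{\left(-9 \right)}}{493} - \frac{189}{103} = \frac{19}{493} - \frac{189}{103} = - \frac{91220}{50779}$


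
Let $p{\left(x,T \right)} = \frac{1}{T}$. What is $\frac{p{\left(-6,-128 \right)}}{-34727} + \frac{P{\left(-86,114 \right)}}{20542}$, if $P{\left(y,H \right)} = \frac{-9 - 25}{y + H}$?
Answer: $- \frac{2688513}{45655170176} \approx -5.8887 \cdot 10^{-5}$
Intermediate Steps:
$P{\left(y,H \right)} = - \frac{34}{H + y}$
$\frac{p{\left(-6,-128 \right)}}{-34727} + \frac{P{\left(-86,114 \right)}}{20542} = \frac{1}{\left(-128\right) \left(-34727\right)} + \frac{\left(-34\right) \frac{1}{114 - 86}}{20542} = \left(- \frac{1}{128}\right) \left(- \frac{1}{34727}\right) + - \frac{34}{28} \cdot \frac{1}{20542} = \frac{1}{4445056} + \left(-34\right) \frac{1}{28} \cdot \frac{1}{20542} = \frac{1}{4445056} - \frac{17}{287588} = - \frac{2688513}{45655170176}$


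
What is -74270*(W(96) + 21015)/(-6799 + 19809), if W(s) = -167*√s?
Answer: -156078405/1301 + 4961236*√6/1301 ≈ -1.1063e+5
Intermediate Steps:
-74270*(W(96) + 21015)/(-6799 + 19809) = -74270*(-668*√6 + 21015)/(-6799 + 19809) = -(156078405/1301 - 4961236*√6/1301) = -74270*(4203/2602 - 334*√6/6505) = -156078405/1301 + 4961236*√6/1301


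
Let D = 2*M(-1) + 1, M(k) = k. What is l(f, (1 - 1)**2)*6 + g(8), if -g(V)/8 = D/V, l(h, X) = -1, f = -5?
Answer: -5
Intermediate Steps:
D = -1 (D = 2*(-1) + 1 = -2 + 1 = -1)
g(V) = 8/V (g(V) = -(-8)/V = 8/V)
l(f, (1 - 1)**2)*6 + g(8) = -1*6 + 8/8 = -6 + 8*(1/8) = -6 + 1 = -5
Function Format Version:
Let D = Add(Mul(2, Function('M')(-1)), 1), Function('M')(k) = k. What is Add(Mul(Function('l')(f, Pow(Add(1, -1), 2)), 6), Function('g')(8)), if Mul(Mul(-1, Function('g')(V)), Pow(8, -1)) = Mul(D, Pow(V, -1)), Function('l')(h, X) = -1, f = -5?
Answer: -5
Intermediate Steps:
D = -1 (D = Add(Mul(2, -1), 1) = Add(-2, 1) = -1)
Function('g')(V) = Mul(8, Pow(V, -1)) (Function('g')(V) = Mul(-8, Mul(-1, Pow(V, -1))) = Mul(8, Pow(V, -1)))
Add(Mul(Function('l')(f, Pow(Add(1, -1), 2)), 6), Function('g')(8)) = Add(Mul(-1, 6), Mul(8, Pow(8, -1))) = Add(-6, Mul(8, Rational(1, 8))) = Add(-6, 1) = -5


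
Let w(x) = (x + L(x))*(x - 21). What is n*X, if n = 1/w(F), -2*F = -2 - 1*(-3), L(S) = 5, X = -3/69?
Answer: 4/8901 ≈ 0.00044939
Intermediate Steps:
X = -1/23 (X = -3*1/69 = -1/23 ≈ -0.043478)
F = -½ (F = -(-2 - 1*(-3))/2 = -(-2 + 3)/2 = -½*1 = -½ ≈ -0.50000)
w(x) = (-21 + x)*(5 + x) (w(x) = (x + 5)*(x - 21) = (5 + x)*(-21 + x) = (-21 + x)*(5 + x))
n = -4/387 (n = 1/(-105 + (-½)² - 16*(-½)) = 1/(-105 + ¼ + 8) = 1/(-387/4) = -4/387 ≈ -0.010336)
n*X = -4/387*(-1/23) = 4/8901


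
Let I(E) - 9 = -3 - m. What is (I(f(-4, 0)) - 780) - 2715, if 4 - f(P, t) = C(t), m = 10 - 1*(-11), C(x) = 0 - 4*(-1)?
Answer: -3510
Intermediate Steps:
C(x) = 4 (C(x) = 0 + 4 = 4)
m = 21 (m = 10 + 11 = 21)
f(P, t) = 0 (f(P, t) = 4 - 1*4 = 4 - 4 = 0)
I(E) = -15 (I(E) = 9 + (-3 - 1*21) = 9 + (-3 - 21) = 9 - 24 = -15)
(I(f(-4, 0)) - 780) - 2715 = (-15 - 780) - 2715 = -795 - 2715 = -3510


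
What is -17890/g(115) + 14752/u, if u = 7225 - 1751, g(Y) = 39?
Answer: -48677266/106743 ≈ -456.02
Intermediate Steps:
u = 5474
-17890/g(115) + 14752/u = -17890/39 + 14752/5474 = -17890*1/39 + 14752*(1/5474) = -17890/39 + 7376/2737 = -48677266/106743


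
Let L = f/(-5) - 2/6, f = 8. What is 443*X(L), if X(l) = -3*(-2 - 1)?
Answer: 3987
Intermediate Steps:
L = -29/15 (L = 8/(-5) - 2/6 = 8*(-⅕) - 2*⅙ = -8/5 - ⅓ = -29/15 ≈ -1.9333)
X(l) = 9 (X(l) = -3*(-3) = 9)
443*X(L) = 443*9 = 3987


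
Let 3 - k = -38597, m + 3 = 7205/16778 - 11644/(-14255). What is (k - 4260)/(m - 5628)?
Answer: -8213111192600/1346470395783 ≈ -6.0997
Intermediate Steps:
m = -419440863/239170390 (m = -3 + (7205/16778 - 11644/(-14255)) = -3 + (7205*(1/16778) - 11644*(-1/14255)) = -3 + (7205/16778 + 11644/14255) = -3 + 298070307/239170390 = -419440863/239170390 ≈ -1.7537)
k = 38600 (k = 3 - 1*(-38597) = 3 + 38597 = 38600)
(k - 4260)/(m - 5628) = (38600 - 4260)/(-419440863/239170390 - 5628) = 34340/(-1346470395783/239170390) = 34340*(-239170390/1346470395783) = -8213111192600/1346470395783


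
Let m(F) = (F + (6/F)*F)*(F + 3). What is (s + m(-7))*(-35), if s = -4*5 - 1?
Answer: 595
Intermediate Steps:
m(F) = (3 + F)*(6 + F) (m(F) = (F + 6)*(3 + F) = (6 + F)*(3 + F) = (3 + F)*(6 + F))
s = -21 (s = -20 - 1 = -21)
(s + m(-7))*(-35) = (-21 + (18 + (-7)² + 9*(-7)))*(-35) = (-21 + (18 + 49 - 63))*(-35) = (-21 + 4)*(-35) = -17*(-35) = 595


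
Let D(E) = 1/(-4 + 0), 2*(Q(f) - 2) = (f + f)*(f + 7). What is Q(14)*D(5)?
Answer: -74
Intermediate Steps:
Q(f) = 2 + f*(7 + f) (Q(f) = 2 + ((f + f)*(f + 7))/2 = 2 + ((2*f)*(7 + f))/2 = 2 + (2*f*(7 + f))/2 = 2 + f*(7 + f))
D(E) = -¼ (D(E) = 1/(-4) = -¼)
Q(14)*D(5) = (2 + 14² + 7*14)*(-¼) = (2 + 196 + 98)*(-¼) = 296*(-¼) = -74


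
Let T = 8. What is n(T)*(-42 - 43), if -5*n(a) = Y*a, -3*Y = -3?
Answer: 136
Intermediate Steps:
Y = 1 (Y = -⅓*(-3) = 1)
n(a) = -a/5
n(T)*(-42 - 43) = (-⅕*8)*(-42 - 43) = -8/5*(-85) = 136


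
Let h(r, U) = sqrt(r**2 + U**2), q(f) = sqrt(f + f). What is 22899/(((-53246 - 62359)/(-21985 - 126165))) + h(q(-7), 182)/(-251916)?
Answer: 226165790/7707 - sqrt(33110)/251916 ≈ 29346.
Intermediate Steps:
q(f) = sqrt(2)*sqrt(f) (q(f) = sqrt(2*f) = sqrt(2)*sqrt(f))
h(r, U) = sqrt(U**2 + r**2)
22899/(((-53246 - 62359)/(-21985 - 126165))) + h(q(-7), 182)/(-251916) = 22899/(((-53246 - 62359)/(-21985 - 126165))) + sqrt(182**2 + (sqrt(2)*sqrt(-7))**2)/(-251916) = 22899/((-115605/(-148150))) + sqrt(33124 + (sqrt(2)*(I*sqrt(7)))**2)*(-1/251916) = 22899/((-115605*(-1/148150))) + sqrt(33124 + (I*sqrt(14))**2)*(-1/251916) = 22899/(23121/29630) + sqrt(33124 - 14)*(-1/251916) = 22899*(29630/23121) + sqrt(33110)*(-1/251916) = 226165790/7707 - sqrt(33110)/251916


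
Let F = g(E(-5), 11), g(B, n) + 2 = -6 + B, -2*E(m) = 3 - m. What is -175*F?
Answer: 2100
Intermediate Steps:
E(m) = -3/2 + m/2 (E(m) = -(3 - m)/2 = -3/2 + m/2)
g(B, n) = -8 + B (g(B, n) = -2 + (-6 + B) = -8 + B)
F = -12 (F = -8 + (-3/2 + (1/2)*(-5)) = -8 + (-3/2 - 5/2) = -8 - 4 = -12)
-175*F = -175*(-12) = 2100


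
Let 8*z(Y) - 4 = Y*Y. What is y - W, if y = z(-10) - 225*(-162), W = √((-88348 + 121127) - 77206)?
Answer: 36463 - I*√44427 ≈ 36463.0 - 210.78*I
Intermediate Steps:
W = I*√44427 (W = √(32779 - 77206) = √(-44427) = I*√44427 ≈ 210.78*I)
z(Y) = ½ + Y²/8 (z(Y) = ½ + (Y*Y)/8 = ½ + Y²/8)
y = 36463 (y = (½ + (⅛)*(-10)²) - 225*(-162) = (½ + (⅛)*100) + 36450 = (½ + 25/2) + 36450 = 13 + 36450 = 36463)
y - W = 36463 - I*√44427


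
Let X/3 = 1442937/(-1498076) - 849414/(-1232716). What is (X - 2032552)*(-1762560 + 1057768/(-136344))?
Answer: 1483600576861254323461834141/414122980552788 ≈ 3.5825e+12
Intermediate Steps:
X = -379683599571/461675563604 (X = 3*(1442937/(-1498076) - 849414/(-1232716)) = 3*(1442937*(-1/1498076) - 849414*(-1/1232716)) = 3*(-1442937/1498076 + 424707/616358) = 3*(-126561199857/461675563604) = -379683599571/461675563604 ≈ -0.82240)
(X - 2032552)*(-1762560 + 1057768/(-136344)) = (-379683599571/461675563604 - 2032552)*(-1762560 + 1057768/(-136344)) = -938379969838036979*(-1762560 + 1057768*(-1/136344))/461675563604 = -938379969838036979*(-1762560 - 6959/897)/461675563604 = -938379969838036979/461675563604*(-1581023279/897) = 1483600576861254323461834141/414122980552788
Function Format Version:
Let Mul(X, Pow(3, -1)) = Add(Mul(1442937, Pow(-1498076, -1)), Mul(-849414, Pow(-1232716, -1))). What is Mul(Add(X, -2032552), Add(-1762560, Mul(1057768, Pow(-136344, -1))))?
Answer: Rational(1483600576861254323461834141, 414122980552788) ≈ 3.5825e+12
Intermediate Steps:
X = Rational(-379683599571, 461675563604) (X = Mul(3, Add(Mul(1442937, Pow(-1498076, -1)), Mul(-849414, Pow(-1232716, -1)))) = Mul(3, Add(Mul(1442937, Rational(-1, 1498076)), Mul(-849414, Rational(-1, 1232716)))) = Mul(3, Add(Rational(-1442937, 1498076), Rational(424707, 616358))) = Mul(3, Rational(-126561199857, 461675563604)) = Rational(-379683599571, 461675563604) ≈ -0.82240)
Mul(Add(X, -2032552), Add(-1762560, Mul(1057768, Pow(-136344, -1)))) = Mul(Add(Rational(-379683599571, 461675563604), -2032552), Add(-1762560, Mul(1057768, Pow(-136344, -1)))) = Mul(Rational(-938379969838036979, 461675563604), Add(-1762560, Mul(1057768, Rational(-1, 136344)))) = Mul(Rational(-938379969838036979, 461675563604), Add(-1762560, Rational(-6959, 897))) = Mul(Rational(-938379969838036979, 461675563604), Rational(-1581023279, 897)) = Rational(1483600576861254323461834141, 414122980552788)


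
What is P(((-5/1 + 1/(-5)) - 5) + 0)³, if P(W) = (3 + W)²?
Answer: 2176782336/15625 ≈ 1.3931e+5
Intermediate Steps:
P(((-5/1 + 1/(-5)) - 5) + 0)³ = ((3 + (((-5/1 + 1/(-5)) - 5) + 0))²)³ = ((3 + (((-5*1 + 1*(-⅕)) - 5) + 0))²)³ = ((3 + (((-5 - ⅕) - 5) + 0))²)³ = ((3 + ((-26/5 - 5) + 0))²)³ = ((3 + (-51/5 + 0))²)³ = ((3 - 51/5)²)³ = ((-36/5)²)³ = (1296/25)³ = 2176782336/15625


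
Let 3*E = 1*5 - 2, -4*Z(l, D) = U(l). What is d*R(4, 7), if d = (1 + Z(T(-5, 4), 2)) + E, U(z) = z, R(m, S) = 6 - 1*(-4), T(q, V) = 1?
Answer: 35/2 ≈ 17.500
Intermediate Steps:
R(m, S) = 10 (R(m, S) = 6 + 4 = 10)
Z(l, D) = -l/4
E = 1 (E = (1*5 - 2)/3 = (5 - 2)/3 = (1/3)*3 = 1)
d = 7/4 (d = (1 - 1/4*1) + 1 = (1 - 1/4) + 1 = 3/4 + 1 = 7/4 ≈ 1.7500)
d*R(4, 7) = (7/4)*10 = 35/2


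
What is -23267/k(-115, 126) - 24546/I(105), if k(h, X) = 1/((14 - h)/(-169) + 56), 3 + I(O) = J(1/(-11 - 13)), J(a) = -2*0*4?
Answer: -215814687/169 ≈ -1.2770e+6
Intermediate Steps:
J(a) = 0 (J(a) = 0*4 = 0)
I(O) = -3 (I(O) = -3 + 0 = -3)
k(h, X) = 1/(9450/169 + h/169) (k(h, X) = 1/((14 - h)*(-1/169) + 56) = 1/((-14/169 + h/169) + 56) = 1/(9450/169 + h/169))
-23267/k(-115, 126) - 24546/I(105) = -23267/(169/(9450 - 115)) - 24546/(-3) = -23267/(169/9335) - 24546*(-1/3) = -23267/(169*(1/9335)) + 8182 = -23267/169/9335 + 8182 = -23267*9335/169 + 8182 = -217197445/169 + 8182 = -215814687/169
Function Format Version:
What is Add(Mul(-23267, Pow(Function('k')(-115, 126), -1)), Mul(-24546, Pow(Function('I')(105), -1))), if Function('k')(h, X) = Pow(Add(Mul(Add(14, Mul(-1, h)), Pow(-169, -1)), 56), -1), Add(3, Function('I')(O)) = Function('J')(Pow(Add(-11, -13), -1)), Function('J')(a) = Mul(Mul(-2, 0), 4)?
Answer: Rational(-215814687, 169) ≈ -1.2770e+6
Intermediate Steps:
Function('J')(a) = 0 (Function('J')(a) = Mul(0, 4) = 0)
Function('I')(O) = -3 (Function('I')(O) = Add(-3, 0) = -3)
Function('k')(h, X) = Pow(Add(Rational(9450, 169), Mul(Rational(1, 169), h)), -1) (Function('k')(h, X) = Pow(Add(Mul(Add(14, Mul(-1, h)), Rational(-1, 169)), 56), -1) = Pow(Add(Add(Rational(-14, 169), Mul(Rational(1, 169), h)), 56), -1) = Pow(Add(Rational(9450, 169), Mul(Rational(1, 169), h)), -1))
Add(Mul(-23267, Pow(Function('k')(-115, 126), -1)), Mul(-24546, Pow(Function('I')(105), -1))) = Add(Mul(-23267, Pow(Mul(169, Pow(Add(9450, -115), -1)), -1)), Mul(-24546, Pow(-3, -1))) = Add(Mul(-23267, Pow(Mul(169, Pow(9335, -1)), -1)), Mul(-24546, Rational(-1, 3))) = Add(Mul(-23267, Pow(Mul(169, Rational(1, 9335)), -1)), 8182) = Add(Mul(-23267, Pow(Rational(169, 9335), -1)), 8182) = Add(Mul(-23267, Rational(9335, 169)), 8182) = Add(Rational(-217197445, 169), 8182) = Rational(-215814687, 169)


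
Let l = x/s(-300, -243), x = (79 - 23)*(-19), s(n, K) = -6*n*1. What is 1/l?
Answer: -225/133 ≈ -1.6917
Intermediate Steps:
s(n, K) = -6*n
x = -1064 (x = 56*(-19) = -1064)
l = -133/225 (l = -1064/((-6*(-300))) = -1064/1800 = -1064*1/1800 = -133/225 ≈ -0.59111)
1/l = 1/(-133/225) = -225/133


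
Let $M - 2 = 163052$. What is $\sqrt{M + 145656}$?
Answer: $\sqrt{308710} \approx 555.62$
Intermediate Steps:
$M = 163054$ ($M = 2 + 163052 = 163054$)
$\sqrt{M + 145656} = \sqrt{163054 + 145656} = \sqrt{308710}$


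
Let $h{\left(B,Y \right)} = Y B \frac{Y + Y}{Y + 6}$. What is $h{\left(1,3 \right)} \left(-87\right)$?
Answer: $-174$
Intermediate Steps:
$h{\left(B,Y \right)} = \frac{2 B Y^{2}}{6 + Y}$ ($h{\left(B,Y \right)} = B Y \frac{2 Y}{6 + Y} = \frac{2 B Y^{2}}{6 + Y}$)
$h{\left(1,3 \right)} \left(-87\right) = 2 \cdot 1 \cdot 3^{2} \frac{1}{6 + 3} \left(-87\right) = 2 \cdot 1 \cdot 9 \cdot \frac{1}{9} \left(-87\right) = 2 \left(-87\right) = -174$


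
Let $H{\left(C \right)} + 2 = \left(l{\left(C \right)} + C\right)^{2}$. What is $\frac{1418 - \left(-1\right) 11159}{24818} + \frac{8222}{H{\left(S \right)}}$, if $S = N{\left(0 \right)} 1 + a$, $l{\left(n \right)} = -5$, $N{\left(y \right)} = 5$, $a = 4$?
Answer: $\frac{102114837}{173726} \approx 587.79$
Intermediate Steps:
$S = 9$ ($S = 5 \cdot 1 + 4 = 5 + 4 = 9$)
$H{\left(C \right)} = -2 + \left(-5 + C\right)^{2}$
$\frac{1418 - \left(-1\right) 11159}{24818} + \frac{8222}{H{\left(S \right)}} = \frac{1418 - \left(-1\right) 11159}{24818} + \frac{8222}{-2 + \left(-5 + 9\right)^{2}} = \left(1418 - -11159\right) \frac{1}{24818} + \frac{8222}{-2 + 4^{2}} = \left(1418 + 11159\right) \frac{1}{24818} + \frac{8222}{-2 + 16} = 12577 \cdot \frac{1}{24818} + \frac{8222}{14} = \frac{12577}{24818} + 8222 \cdot \frac{1}{14} = \frac{12577}{24818} + \frac{4111}{7} = \frac{102114837}{173726}$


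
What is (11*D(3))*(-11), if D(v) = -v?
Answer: 363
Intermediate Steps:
(11*D(3))*(-11) = (11*(-1*3))*(-11) = (11*(-3))*(-11) = -33*(-11) = 363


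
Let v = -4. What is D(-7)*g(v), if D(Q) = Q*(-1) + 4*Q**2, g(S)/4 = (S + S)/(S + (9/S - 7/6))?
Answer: 77952/89 ≈ 875.87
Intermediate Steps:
g(S) = 8*S/(-7/6 + S + 9/S) (g(S) = 4*((S + S)/(S + (9/S - 7/6))) = 4*((2*S)/(S + (9/S - 7*1/6))) = 4*((2*S)/(S + (9/S - 7/6))) = 4*((2*S)/(S + (-7/6 + 9/S))) = 4*((2*S)/(-7/6 + S + 9/S)) = 4*(2*S/(-7/6 + S + 9/S)) = 8*S/(-7/6 + S + 9/S))
D(Q) = -Q + 4*Q**2
D(-7)*g(v) = (-7*(-1 + 4*(-7)))*(48*(-4)**2/(54 - 7*(-4) + 6*(-4)**2)) = (-7*(-1 - 28))*(48*16/(54 + 28 + 6*16)) = (-7*(-29))*(48*16/(54 + 28 + 96)) = 203*(48*16/178) = 203*(48*16*(1/178)) = 203*(384/89) = 77952/89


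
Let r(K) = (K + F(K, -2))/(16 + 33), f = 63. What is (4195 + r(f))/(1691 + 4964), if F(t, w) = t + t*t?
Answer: 5990/9317 ≈ 0.64291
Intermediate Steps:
F(t, w) = t + t²
r(K) = K/49 + K*(1 + K)/49 (r(K) = (K + K*(1 + K))/(16 + 33) = (K + K*(1 + K))/49 = (K + K*(1 + K))*(1/49) = K/49 + K*(1 + K)/49)
(4195 + r(f))/(1691 + 4964) = (4195 + (1/49)*63*(2 + 63))/(1691 + 4964) = (4195 + (1/49)*63*65)/6655 = (4195 + 585/7)*(1/6655) = (29950/7)*(1/6655) = 5990/9317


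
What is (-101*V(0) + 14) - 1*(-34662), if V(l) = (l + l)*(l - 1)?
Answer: 34676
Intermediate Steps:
V(l) = 2*l*(-1 + l) (V(l) = (2*l)*(-1 + l) = 2*l*(-1 + l))
(-101*V(0) + 14) - 1*(-34662) = (-202*0*(-1 + 0) + 14) - 1*(-34662) = (-202*0*(-1) + 14) + 34662 = (-101*0 + 14) + 34662 = (0 + 14) + 34662 = 14 + 34662 = 34676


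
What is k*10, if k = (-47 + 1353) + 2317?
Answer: 36230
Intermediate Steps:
k = 3623 (k = 1306 + 2317 = 3623)
k*10 = 3623*10 = 36230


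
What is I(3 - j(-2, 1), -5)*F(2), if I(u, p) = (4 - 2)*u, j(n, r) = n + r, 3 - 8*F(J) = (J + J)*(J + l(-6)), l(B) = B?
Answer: 19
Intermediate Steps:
F(J) = 3/8 - J*(-6 + J)/4 (F(J) = 3/8 - (J + J)*(J - 6)/8 = 3/8 - 2*J*(-6 + J)/8 = 3/8 - J*(-6 + J)/4)
I(u, p) = 2*u
I(3 - j(-2, 1), -5)*F(2) = (2*(3 - (-2 + 1)))*(3/8 - ¼*2² + (3/2)*2) = (2*(3 - 1*(-1)))*(3/8 - ¼*4 + 3) = (2*(3 + 1))*(3/8 - 1 + 3) = (2*4)*(19/8) = 8*(19/8) = 19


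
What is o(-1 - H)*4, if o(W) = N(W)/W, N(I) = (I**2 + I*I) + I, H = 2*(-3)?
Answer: 44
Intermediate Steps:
H = -6
N(I) = I + 2*I**2 (N(I) = (I**2 + I**2) + I = 2*I**2 + I = I + 2*I**2)
o(W) = 1 + 2*W (o(W) = (W*(1 + 2*W))/W = 1 + 2*W)
o(-1 - H)*4 = (1 + 2*(-1 - 1*(-6)))*4 = (1 + 2*(-1 + 6))*4 = (1 + 2*5)*4 = (1 + 10)*4 = 11*4 = 44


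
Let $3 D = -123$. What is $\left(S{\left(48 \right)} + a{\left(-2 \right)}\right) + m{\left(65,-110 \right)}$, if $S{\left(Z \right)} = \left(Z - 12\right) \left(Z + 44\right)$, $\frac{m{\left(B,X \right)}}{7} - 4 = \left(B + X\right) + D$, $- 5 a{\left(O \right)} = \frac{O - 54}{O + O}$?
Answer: $\frac{13676}{5} \approx 2735.2$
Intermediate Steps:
$D = -41$ ($D = \frac{1}{3} \left(-123\right) = -41$)
$a{\left(O \right)} = - \frac{-54 + O}{10 O}$ ($a{\left(O \right)} = - \frac{\left(O - 54\right) \frac{1}{O + O}}{5} = - \frac{\left(-54 + O\right) \frac{1}{2 O}}{5} = - \frac{\frac{1}{2} \frac{1}{O} \left(-54 + O\right)}{5} = - \frac{-54 + O}{10 O}$)
$m{\left(B,X \right)} = -259 + 7 B + 7 X$ ($m{\left(B,X \right)} = 28 + 7 \left(\left(B + X\right) - 41\right) = 28 + 7 \left(-41 + B + X\right) = 28 + \left(-287 + 7 B + 7 X\right) = -259 + 7 B + 7 X$)
$S{\left(Z \right)} = \left(-12 + Z\right) \left(44 + Z\right)$
$\left(S{\left(48 \right)} + a{\left(-2 \right)}\right) + m{\left(65,-110 \right)} = \left(\left(-528 + 48^{2} + 32 \cdot 48\right) + \frac{54 - -2}{10 \left(-2\right)}\right) + \left(-259 + 7 \cdot 65 + 7 \left(-110\right)\right) = \left(\left(-528 + 2304 + 1536\right) + \frac{1}{10} \left(- \frac{1}{2}\right) \left(54 + 2\right)\right) - 574 = \left(3312 + \frac{1}{10} \left(- \frac{1}{2}\right) 56\right) - 574 = \left(3312 - \frac{14}{5}\right) - 574 = \frac{16546}{5} - 574 = \frac{13676}{5}$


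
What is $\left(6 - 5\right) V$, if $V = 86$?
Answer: $86$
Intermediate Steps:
$\left(6 - 5\right) V = \left(6 - 5\right) 86 = 1 \cdot 86 = 86$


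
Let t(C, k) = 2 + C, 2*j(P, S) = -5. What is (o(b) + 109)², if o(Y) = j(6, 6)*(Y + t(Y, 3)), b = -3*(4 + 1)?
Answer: 32041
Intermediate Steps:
j(P, S) = -5/2 (j(P, S) = (½)*(-5) = -5/2)
b = -15 (b = -3*5 = -15)
o(Y) = -5 - 5*Y (o(Y) = -5*(Y + (2 + Y))/2 = -5*(2 + 2*Y)/2 = -5 - 5*Y)
(o(b) + 109)² = ((-5 - 5*(-15)) + 109)² = ((-5 + 75) + 109)² = (70 + 109)² = 179² = 32041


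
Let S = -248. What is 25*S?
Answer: -6200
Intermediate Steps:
25*S = 25*(-248) = -6200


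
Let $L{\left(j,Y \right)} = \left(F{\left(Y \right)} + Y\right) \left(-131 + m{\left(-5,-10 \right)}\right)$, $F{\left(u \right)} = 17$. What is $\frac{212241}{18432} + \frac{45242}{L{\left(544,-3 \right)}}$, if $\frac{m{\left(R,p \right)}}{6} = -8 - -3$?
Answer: $- \frac{59251555}{6924288} \approx -8.5571$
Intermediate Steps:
$m{\left(R,p \right)} = -30$ ($m{\left(R,p \right)} = 6 \left(-8 - -3\right) = 6 \left(-8 + 3\right) = 6 \left(-5\right) = -30$)
$L{\left(j,Y \right)} = -2737 - 161 Y$ ($L{\left(j,Y \right)} = \left(17 + Y\right) \left(-131 - 30\right) = \left(17 + Y\right) \left(-161\right) = -2737 - 161 Y$)
$\frac{212241}{18432} + \frac{45242}{L{\left(544,-3 \right)}} = \frac{212241}{18432} + \frac{45242}{-2737 - -483} = 212241 \cdot \frac{1}{18432} + \frac{45242}{-2737 + 483} = \frac{70747}{6144} + \frac{45242}{-2254} = \frac{70747}{6144} + 45242 \left(- \frac{1}{2254}\right) = \frac{70747}{6144} - \frac{22621}{1127} = - \frac{59251555}{6924288}$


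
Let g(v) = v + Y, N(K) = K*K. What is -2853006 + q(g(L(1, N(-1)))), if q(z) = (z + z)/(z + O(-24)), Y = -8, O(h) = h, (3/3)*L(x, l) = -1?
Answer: -31383060/11 ≈ -2.8530e+6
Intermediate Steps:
N(K) = K²
L(x, l) = -1
g(v) = -8 + v (g(v) = v - 8 = -8 + v)
q(z) = 2*z/(-24 + z) (q(z) = (z + z)/(z - 24) = (2*z)/(-24 + z) = 2*z/(-24 + z))
-2853006 + q(g(L(1, N(-1)))) = -2853006 + 2*(-8 - 1)/(-24 + (-8 - 1)) = -2853006 + 2*(-9)/(-24 - 9) = -2853006 + 2*(-9)/(-33) = -2853006 + 2*(-9)*(-1/33) = -2853006 + 6/11 = -31383060/11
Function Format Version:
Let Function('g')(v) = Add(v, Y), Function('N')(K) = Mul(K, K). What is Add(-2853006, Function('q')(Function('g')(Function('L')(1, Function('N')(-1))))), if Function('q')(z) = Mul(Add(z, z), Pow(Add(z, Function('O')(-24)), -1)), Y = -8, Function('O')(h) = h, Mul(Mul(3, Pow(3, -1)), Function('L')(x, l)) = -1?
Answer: Rational(-31383060, 11) ≈ -2.8530e+6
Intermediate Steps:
Function('N')(K) = Pow(K, 2)
Function('L')(x, l) = -1
Function('g')(v) = Add(-8, v) (Function('g')(v) = Add(v, -8) = Add(-8, v))
Function('q')(z) = Mul(2, z, Pow(Add(-24, z), -1)) (Function('q')(z) = Mul(Add(z, z), Pow(Add(z, -24), -1)) = Mul(Mul(2, z), Pow(Add(-24, z), -1)) = Mul(2, z, Pow(Add(-24, z), -1)))
Add(-2853006, Function('q')(Function('g')(Function('L')(1, Function('N')(-1))))) = Add(-2853006, Mul(2, Add(-8, -1), Pow(Add(-24, Add(-8, -1)), -1))) = Add(-2853006, Mul(2, -9, Pow(Add(-24, -9), -1))) = Add(-2853006, Mul(2, -9, Pow(-33, -1))) = Add(-2853006, Mul(2, -9, Rational(-1, 33))) = Add(-2853006, Rational(6, 11)) = Rational(-31383060, 11)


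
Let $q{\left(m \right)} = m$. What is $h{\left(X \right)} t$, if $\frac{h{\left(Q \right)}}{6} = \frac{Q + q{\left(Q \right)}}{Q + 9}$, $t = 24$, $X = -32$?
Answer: $\frac{9216}{23} \approx 400.7$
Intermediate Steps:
$h{\left(Q \right)} = \frac{12 Q}{9 + Q}$ ($h{\left(Q \right)} = 6 \frac{Q + Q}{Q + 9} = 6 \frac{2 Q}{9 + Q} = \frac{12 Q}{9 + Q}$)
$h{\left(X \right)} t = 12 \left(-32\right) \frac{1}{9 - 32} \cdot 24 = 12 \left(-32\right) \frac{1}{-23} \cdot 24 = 12 \left(-32\right) \left(- \frac{1}{23}\right) 24 = \frac{384}{23} \cdot 24 = \frac{9216}{23}$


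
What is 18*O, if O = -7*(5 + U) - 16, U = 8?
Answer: -1926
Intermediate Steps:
O = -107 (O = -7*(5 + 8) - 16 = -7*13 - 16 = -91 - 16 = -107)
18*O = 18*(-107) = -1926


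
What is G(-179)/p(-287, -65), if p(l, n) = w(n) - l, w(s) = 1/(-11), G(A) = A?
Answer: -1969/3156 ≈ -0.62389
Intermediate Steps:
w(s) = -1/11
p(l, n) = -1/11 - l
G(-179)/p(-287, -65) = -179/(-1/11 - 1*(-287)) = -179/(-1/11 + 287) = -179/3156/11 = -179*11/3156 = -1969/3156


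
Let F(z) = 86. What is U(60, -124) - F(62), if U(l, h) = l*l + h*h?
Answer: 18890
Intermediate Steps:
U(l, h) = h² + l² (U(l, h) = l² + h² = h² + l²)
U(60, -124) - F(62) = ((-124)² + 60²) - 1*86 = (15376 + 3600) - 86 = 18976 - 86 = 18890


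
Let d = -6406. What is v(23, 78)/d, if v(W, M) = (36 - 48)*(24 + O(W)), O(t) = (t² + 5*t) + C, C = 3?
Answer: 4026/3203 ≈ 1.2569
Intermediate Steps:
O(t) = 3 + t² + 5*t (O(t) = (t² + 5*t) + 3 = 3 + t² + 5*t)
v(W, M) = -324 - 60*W - 12*W² (v(W, M) = (36 - 48)*(24 + (3 + W² + 5*W)) = -12*(27 + W² + 5*W) = -324 - 60*W - 12*W²)
v(23, 78)/d = (-324 - 60*23 - 12*23²)/(-6406) = (-324 - 1380 - 12*529)*(-1/6406) = (-324 - 1380 - 6348)*(-1/6406) = -8052*(-1/6406) = 4026/3203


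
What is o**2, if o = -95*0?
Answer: 0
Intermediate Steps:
o = 0
o**2 = 0**2 = 0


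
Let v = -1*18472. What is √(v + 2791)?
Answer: I*√15681 ≈ 125.22*I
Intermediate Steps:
v = -18472
√(v + 2791) = √(-18472 + 2791) = √(-15681) = I*√15681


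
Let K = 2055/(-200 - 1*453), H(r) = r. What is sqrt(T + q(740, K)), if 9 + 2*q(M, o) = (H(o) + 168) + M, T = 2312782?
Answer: sqrt(986382059726)/653 ≈ 1520.9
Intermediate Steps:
K = -2055/653 (K = 2055/(-200 - 453) = 2055/(-653) = 2055*(-1/653) = -2055/653 ≈ -3.1470)
q(M, o) = 159/2 + M/2 + o/2 (q(M, o) = -9/2 + ((o + 168) + M)/2 = -9/2 + ((168 + o) + M)/2 = -9/2 + (168 + M + o)/2 = -9/2 + (84 + M/2 + o/2) = 159/2 + M/2 + o/2)
sqrt(T + q(740, K)) = sqrt(2312782 + (159/2 + (1/2)*740 + (1/2)*(-2055/653))) = sqrt(2312782 + (159/2 + 370 - 2055/1306)) = sqrt(2312782 + 292496/653) = sqrt(1510539142/653) = sqrt(986382059726)/653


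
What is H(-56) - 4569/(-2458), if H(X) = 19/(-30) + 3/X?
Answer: 1209847/1032360 ≈ 1.1719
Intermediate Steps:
H(X) = -19/30 + 3/X (H(X) = 19*(-1/30) + 3/X = -19/30 + 3/X)
H(-56) - 4569/(-2458) = (-19/30 + 3/(-56)) - 4569/(-2458) = (-19/30 + 3*(-1/56)) - 4569*(-1)/2458 = (-19/30 - 3/56) - 1*(-4569/2458) = -577/840 + 4569/2458 = 1209847/1032360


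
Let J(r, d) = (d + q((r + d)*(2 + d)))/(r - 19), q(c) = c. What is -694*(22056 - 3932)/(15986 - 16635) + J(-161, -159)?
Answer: 2231547511/116820 ≈ 19102.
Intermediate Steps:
J(r, d) = (d + (2 + d)*(d + r))/(-19 + r) (J(r, d) = (d + (r + d)*(2 + d))/(r - 19) = (d + (d + r)*(2 + d))/(-19 + r) = (d + (2 + d)*(d + r))/(-19 + r))
-694*(22056 - 3932)/(15986 - 16635) + J(-161, -159) = -694*(22056 - 3932)/(15986 - 16635) + ((-159)² + 2*(-161) + 3*(-159) - 159*(-161))/(-19 - 161) = -694/((-649/18124)) + (25281 - 322 - 477 + 25599)/(-180) = -694/((-649*1/18124)) - 1/180*50081 = -694/(-649/18124) - 50081/180 = -694*(-18124/649) - 50081/180 = 12578056/649 - 50081/180 = 2231547511/116820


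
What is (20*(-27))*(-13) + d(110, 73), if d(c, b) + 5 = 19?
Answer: 7034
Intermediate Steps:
d(c, b) = 14 (d(c, b) = -5 + 19 = 14)
(20*(-27))*(-13) + d(110, 73) = (20*(-27))*(-13) + 14 = -540*(-13) + 14 = 7020 + 14 = 7034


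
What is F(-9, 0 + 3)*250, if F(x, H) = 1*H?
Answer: 750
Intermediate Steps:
F(x, H) = H
F(-9, 0 + 3)*250 = (0 + 3)*250 = 3*250 = 750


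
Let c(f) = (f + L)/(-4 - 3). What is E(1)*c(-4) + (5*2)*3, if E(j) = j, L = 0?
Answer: 214/7 ≈ 30.571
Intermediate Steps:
c(f) = -f/7 (c(f) = (f + 0)/(-4 - 3) = f/(-7) = f*(-1/7) = -f/7)
E(1)*c(-4) + (5*2)*3 = 1*(-1/7*(-4)) + (5*2)*3 = 1*(4/7) + 10*3 = 4/7 + 30 = 214/7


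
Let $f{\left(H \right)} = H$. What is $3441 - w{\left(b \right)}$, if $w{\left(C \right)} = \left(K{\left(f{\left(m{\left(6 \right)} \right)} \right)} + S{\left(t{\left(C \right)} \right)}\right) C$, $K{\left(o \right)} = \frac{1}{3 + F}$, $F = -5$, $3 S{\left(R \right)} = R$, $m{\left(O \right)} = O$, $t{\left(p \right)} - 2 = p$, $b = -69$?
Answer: $\frac{3731}{2} \approx 1865.5$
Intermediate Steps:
$t{\left(p \right)} = 2 + p$
$S{\left(R \right)} = \frac{R}{3}$
$K{\left(o \right)} = - \frac{1}{2}$ ($K{\left(o \right)} = \frac{1}{3 - 5} = \frac{1}{-2} = - \frac{1}{2}$)
$w{\left(C \right)} = C \left(\frac{1}{6} + \frac{C}{3}\right)$ ($w{\left(C \right)} = \left(- \frac{1}{2} + \frac{2 + C}{3}\right) C = \left(- \frac{1}{2} + \left(\frac{2}{3} + \frac{C}{3}\right)\right) C = \left(\frac{1}{6} + \frac{C}{3}\right) C = C \left(\frac{1}{6} + \frac{C}{3}\right)$)
$3441 - w{\left(b \right)} = 3441 - \frac{1}{6} \left(-69\right) \left(1 + 2 \left(-69\right)\right) = 3441 - \frac{1}{6} \left(-69\right) \left(1 - 138\right) = 3441 - \frac{1}{6} \left(-69\right) \left(-137\right) = 3441 - \frac{3151}{2} = \frac{3731}{2}$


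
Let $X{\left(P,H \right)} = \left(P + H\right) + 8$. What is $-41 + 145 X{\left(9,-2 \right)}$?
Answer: $2134$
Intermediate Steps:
$X{\left(P,H \right)} = 8 + H + P$ ($X{\left(P,H \right)} = \left(H + P\right) + 8 = 8 + H + P$)
$-41 + 145 X{\left(9,-2 \right)} = -41 + 145 \left(8 - 2 + 9\right) = -41 + 145 \cdot 15 = -41 + 2175 = 2134$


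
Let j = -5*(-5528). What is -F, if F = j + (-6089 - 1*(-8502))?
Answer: -30053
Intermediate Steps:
j = 27640
F = 30053 (F = 27640 + (-6089 - 1*(-8502)) = 27640 + (-6089 + 8502) = 27640 + 2413 = 30053)
-F = -1*30053 = -30053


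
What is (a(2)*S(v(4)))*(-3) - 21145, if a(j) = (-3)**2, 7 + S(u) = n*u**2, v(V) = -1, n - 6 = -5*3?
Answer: -20713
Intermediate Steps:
n = -9 (n = 6 - 5*3 = 6 - 15 = -9)
S(u) = -7 - 9*u**2
a(j) = 9
(a(2)*S(v(4)))*(-3) - 21145 = (9*(-7 - 9*(-1)**2))*(-3) - 21145 = (9*(-7 - 9*1))*(-3) - 21145 = (9*(-7 - 9))*(-3) - 21145 = (9*(-16))*(-3) - 21145 = -144*(-3) - 21145 = 432 - 21145 = -20713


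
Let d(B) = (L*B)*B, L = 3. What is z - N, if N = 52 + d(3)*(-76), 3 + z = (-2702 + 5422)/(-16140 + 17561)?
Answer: 2840457/1421 ≈ 1998.9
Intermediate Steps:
z = -1543/1421 (z = -3 + (-2702 + 5422)/(-16140 + 17561) = -3 + 2720/1421 = -1543/1421 ≈ -1.0859)
d(B) = 3*B**2 (d(B) = (3*B)*B = 3*B**2)
N = -2000 (N = 52 + (3*3**2)*(-76) = 52 + (3*9)*(-76) = 52 + 27*(-76) = 52 - 2052 = -2000)
z - N = -1543/1421 - 1*(-2000) = -1543/1421 + 2000 = 2840457/1421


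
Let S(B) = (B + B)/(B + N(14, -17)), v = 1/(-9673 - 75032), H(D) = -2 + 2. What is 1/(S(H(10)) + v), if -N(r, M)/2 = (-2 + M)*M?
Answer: -84705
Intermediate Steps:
H(D) = 0
v = -1/84705 (v = 1/(-84705) = -1/84705 ≈ -1.1806e-5)
N(r, M) = -2*M*(-2 + M) (N(r, M) = -2*(-2 + M)*M = -2*M*(-2 + M))
S(B) = 2*B/(-646 + B) (S(B) = (B + B)/(B + 2*(-17)*(2 - 1*(-17))) = (2*B)/(B + 2*(-17)*(2 + 17)) = (2*B)/(B + 2*(-17)*19) = (2*B)/(B - 646) = (2*B)/(-646 + B) = 2*B/(-646 + B))
1/(S(H(10)) + v) = 1/(2*0/(-646 + 0) - 1/84705) = 1/(2*0/(-646) - 1/84705) = 1/(2*0*(-1/646) - 1/84705) = 1/(0 - 1/84705) = 1/(-1/84705) = -84705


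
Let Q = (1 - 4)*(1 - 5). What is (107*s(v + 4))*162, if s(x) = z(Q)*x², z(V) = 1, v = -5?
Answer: 17334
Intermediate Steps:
Q = 12 (Q = -3*(-4) = 12)
s(x) = x² (s(x) = 1*x² = x²)
(107*s(v + 4))*162 = (107*(-5 + 4)²)*162 = (107*(-1)²)*162 = (107*1)*162 = 107*162 = 17334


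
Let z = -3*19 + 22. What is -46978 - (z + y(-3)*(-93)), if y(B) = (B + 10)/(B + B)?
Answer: -94103/2 ≈ -47052.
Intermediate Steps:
z = -35 (z = -57 + 22 = -35)
y(B) = (10 + B)/(2*B) (y(B) = (10 + B)/((2*B)) = (10 + B)*(1/(2*B)) = (10 + B)/(2*B))
-46978 - (z + y(-3)*(-93)) = -46978 - (-35 + ((1/2)*(10 - 3)/(-3))*(-93)) = -46978 - (-35 + ((1/2)*(-1/3)*7)*(-93)) = -46978 - (-35 - 7/6*(-93)) = -46978 - (-35 + 217/2) = -46978 - 1*147/2 = -46978 - 147/2 = -94103/2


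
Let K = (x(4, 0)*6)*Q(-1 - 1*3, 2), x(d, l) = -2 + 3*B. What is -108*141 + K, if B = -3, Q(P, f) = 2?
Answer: -15360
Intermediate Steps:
x(d, l) = -11 (x(d, l) = -2 + 3*(-3) = -2 - 9 = -11)
K = -132 (K = -11*6*2 = -66*2 = -132)
-108*141 + K = -108*141 - 132 = -15228 - 132 = -15360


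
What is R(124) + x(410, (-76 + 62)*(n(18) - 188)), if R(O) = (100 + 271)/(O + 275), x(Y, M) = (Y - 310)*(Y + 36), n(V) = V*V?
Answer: 2542253/57 ≈ 44601.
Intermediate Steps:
n(V) = V**2
x(Y, M) = (-310 + Y)*(36 + Y)
R(O) = 371/(275 + O)
R(124) + x(410, (-76 + 62)*(n(18) - 188)) = 371/(275 + 124) + (-11160 + 410**2 - 274*410) = 371/399 + (-11160 + 168100 - 112340) = 371*(1/399) + 44600 = 53/57 + 44600 = 2542253/57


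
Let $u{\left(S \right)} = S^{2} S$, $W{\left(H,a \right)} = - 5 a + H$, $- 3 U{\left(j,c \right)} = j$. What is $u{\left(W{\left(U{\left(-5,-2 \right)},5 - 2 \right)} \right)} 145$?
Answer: $- \frac{9280000}{27} \approx -3.437 \cdot 10^{5}$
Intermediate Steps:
$U{\left(j,c \right)} = - \frac{j}{3}$
$W{\left(H,a \right)} = H - 5 a$
$u{\left(S \right)} = S^{3}$
$u{\left(W{\left(U{\left(-5,-2 \right)},5 - 2 \right)} \right)} 145 = \left(\left(- \frac{1}{3}\right) \left(-5\right) - 5 \left(5 - 2\right)\right)^{3} \cdot 145 = \left(\frac{5}{3} - 15\right)^{3} \cdot 145 = \left(- \frac{40}{3}\right)^{3} \cdot 145 = \left(- \frac{64000}{27}\right) 145 = - \frac{9280000}{27}$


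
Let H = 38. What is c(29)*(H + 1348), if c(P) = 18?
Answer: 24948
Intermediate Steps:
c(29)*(H + 1348) = 18*(38 + 1348) = 18*1386 = 24948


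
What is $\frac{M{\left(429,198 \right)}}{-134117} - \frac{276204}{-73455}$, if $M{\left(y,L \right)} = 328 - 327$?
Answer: $\frac{12347859471}{3283854745} \approx 3.7602$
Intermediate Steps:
$M{\left(y,L \right)} = 1$ ($M{\left(y,L \right)} = 328 - 327 = 1$)
$\frac{M{\left(429,198 \right)}}{-134117} - \frac{276204}{-73455} = 1 \frac{1}{-134117} - \frac{276204}{-73455} = 1 \left(- \frac{1}{134117}\right) - - \frac{92068}{24485} = - \frac{1}{134117} + \frac{92068}{24485} = \frac{12347859471}{3283854745}$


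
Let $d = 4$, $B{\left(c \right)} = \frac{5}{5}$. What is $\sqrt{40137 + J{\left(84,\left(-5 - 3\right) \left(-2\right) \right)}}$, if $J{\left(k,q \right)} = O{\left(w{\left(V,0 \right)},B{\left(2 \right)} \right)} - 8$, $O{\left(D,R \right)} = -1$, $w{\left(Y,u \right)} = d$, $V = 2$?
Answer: $8 \sqrt{627} \approx 200.32$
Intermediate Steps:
$B{\left(c \right)} = 1$ ($B{\left(c \right)} = 5 \cdot \frac{1}{5} = 1$)
$w{\left(Y,u \right)} = 4$
$J{\left(k,q \right)} = -9$ ($J{\left(k,q \right)} = -1 - 8 = -9$)
$\sqrt{40137 + J{\left(84,\left(-5 - 3\right) \left(-2\right) \right)}} = \sqrt{40137 - 9} = \sqrt{40128} = 8 \sqrt{627}$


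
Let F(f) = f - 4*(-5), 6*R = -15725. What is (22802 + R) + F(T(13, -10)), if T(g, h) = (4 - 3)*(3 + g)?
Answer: 121303/6 ≈ 20217.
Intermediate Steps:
T(g, h) = 3 + g (T(g, h) = 1*(3 + g) = 3 + g)
R = -15725/6 (R = (⅙)*(-15725) = -15725/6 ≈ -2620.8)
F(f) = 20 + f (F(f) = f + 20 = 20 + f)
(22802 + R) + F(T(13, -10)) = (22802 - 15725/6) + (20 + (3 + 13)) = 121087/6 + (20 + 16) = 121087/6 + 36 = 121303/6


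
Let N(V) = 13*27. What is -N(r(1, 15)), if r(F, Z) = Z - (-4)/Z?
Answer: -351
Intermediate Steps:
r(F, Z) = Z + 4/Z
N(V) = 351
-N(r(1, 15)) = -1*351 = -351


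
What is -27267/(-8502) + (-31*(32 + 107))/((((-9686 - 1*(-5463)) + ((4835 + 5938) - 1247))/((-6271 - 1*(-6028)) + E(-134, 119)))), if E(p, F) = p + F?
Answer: 3198819115/15028702 ≈ 212.85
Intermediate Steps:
E(p, F) = F + p
-27267/(-8502) + (-31*(32 + 107))/((((-9686 - 1*(-5463)) + ((4835 + 5938) - 1247))/((-6271 - 1*(-6028)) + E(-134, 119)))) = -27267/(-8502) + (-31*(32 + 107))/((((-9686 - 1*(-5463)) + ((4835 + 5938) - 1247))/((-6271 - 1*(-6028)) + (119 - 134)))) = -27267*(-1/8502) + (-31*139)/((((-9686 + 5463) + (10773 - 1247))/((-6271 + 6028) - 15))) = 9089/2834 - 4309*(-243 - 15)/(-4223 + 9526) = 9089/2834 - 4309/(5303/(-258)) = 9089/2834 - 4309/(5303*(-1/258)) = 9089/2834 - 4309/(-5303/258) = 9089/2834 - 4309*(-258/5303) = 9089/2834 + 1111722/5303 = 3198819115/15028702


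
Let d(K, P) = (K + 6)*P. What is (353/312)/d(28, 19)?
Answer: 353/201552 ≈ 0.0017514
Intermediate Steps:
d(K, P) = P*(6 + K) (d(K, P) = (6 + K)*P = P*(6 + K))
(353/312)/d(28, 19) = (353/312)/((19*(6 + 28))) = (353*(1/312))/((19*34)) = (353/312)/646 = (353/312)*(1/646) = 353/201552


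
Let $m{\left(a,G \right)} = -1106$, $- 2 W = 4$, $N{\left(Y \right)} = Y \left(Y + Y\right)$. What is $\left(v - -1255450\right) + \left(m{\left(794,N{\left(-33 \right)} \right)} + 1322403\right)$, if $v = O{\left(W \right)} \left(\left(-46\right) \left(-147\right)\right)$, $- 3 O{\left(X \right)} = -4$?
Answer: $2585763$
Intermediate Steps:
$N{\left(Y \right)} = 2 Y^{2}$ ($N{\left(Y \right)} = Y 2 Y = 2 Y^{2}$)
$W = -2$ ($W = \left(- \frac{1}{2}\right) 4 = -2$)
$O{\left(X \right)} = \frac{4}{3}$ ($O{\left(X \right)} = \left(- \frac{1}{3}\right) \left(-4\right) = \frac{4}{3}$)
$v = 9016$ ($v = \frac{4 \left(\left(-46\right) \left(-147\right)\right)}{3} = \frac{4}{3} \cdot 6762 = 9016$)
$\left(v - -1255450\right) + \left(m{\left(794,N{\left(-33 \right)} \right)} + 1322403\right) = \left(9016 - -1255450\right) + \left(-1106 + 1322403\right) = \left(9016 + 1255450\right) + 1321297 = 1264466 + 1321297 = 2585763$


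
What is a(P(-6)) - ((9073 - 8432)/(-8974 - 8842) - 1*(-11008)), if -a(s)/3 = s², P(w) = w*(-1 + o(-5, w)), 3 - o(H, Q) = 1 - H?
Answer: -226903935/17816 ≈ -12736.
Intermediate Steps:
o(H, Q) = 2 + H (o(H, Q) = 3 - (1 - H) = 3 + (-1 + H) = 2 + H)
P(w) = -4*w (P(w) = w*(-1 + (2 - 5)) = w*(-1 - 3) = w*(-4) = -4*w)
a(s) = -3*s²
a(P(-6)) - ((9073 - 8432)/(-8974 - 8842) - 1*(-11008)) = -3*(-4*(-6))² - ((9073 - 8432)/(-8974 - 8842) - 1*(-11008)) = -3*24² - (641/(-17816) + 11008) = -3*576 - (641*(-1/17816) + 11008) = -1728 - (-641/17816 + 11008) = -1728 - 1*196117887/17816 = -1728 - 196117887/17816 = -226903935/17816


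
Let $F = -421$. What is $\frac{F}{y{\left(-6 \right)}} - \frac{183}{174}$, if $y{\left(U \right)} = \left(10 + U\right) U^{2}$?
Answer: $- \frac{16601}{4176} \approx -3.9753$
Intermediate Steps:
$y{\left(U \right)} = U^{2} \left(10 + U\right)$
$\frac{F}{y{\left(-6 \right)}} - \frac{183}{174} = - \frac{421}{\left(-6\right)^{2} \left(10 - 6\right)} - \frac{183}{174} = - \frac{421}{36 \cdot 4} - \frac{61}{58} = - \frac{421}{144} - \frac{61}{58} = - \frac{16601}{4176}$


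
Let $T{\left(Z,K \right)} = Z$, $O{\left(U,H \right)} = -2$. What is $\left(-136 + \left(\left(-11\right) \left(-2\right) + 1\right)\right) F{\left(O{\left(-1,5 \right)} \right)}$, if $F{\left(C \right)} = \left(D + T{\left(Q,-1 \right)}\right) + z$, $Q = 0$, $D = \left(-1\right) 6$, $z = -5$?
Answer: $1243$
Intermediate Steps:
$D = -6$
$F{\left(C \right)} = -11$ ($F{\left(C \right)} = \left(-6 + 0\right) - 5 = -6 - 5 = -11$)
$\left(-136 + \left(\left(-11\right) \left(-2\right) + 1\right)\right) F{\left(O{\left(-1,5 \right)} \right)} = \left(-136 + \left(\left(-11\right) \left(-2\right) + 1\right)\right) \left(-11\right) = \left(-136 + \left(22 + 1\right)\right) \left(-11\right) = \left(-136 + 23\right) \left(-11\right) = \left(-113\right) \left(-11\right) = 1243$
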